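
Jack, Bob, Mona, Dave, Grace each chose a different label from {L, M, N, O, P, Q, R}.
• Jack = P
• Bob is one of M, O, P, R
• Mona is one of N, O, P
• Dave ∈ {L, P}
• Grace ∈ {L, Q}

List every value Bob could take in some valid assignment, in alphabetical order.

Jack has just one choice, so Jack = P. Strike P from Bob, Mona, Dave.
Dave's domain is down to {L}, so Dave = L. Remove L from Grace.
Grace must be Q (only option left).
No further eliminations apply; Bob can still be any of M, O, R.

M, O, R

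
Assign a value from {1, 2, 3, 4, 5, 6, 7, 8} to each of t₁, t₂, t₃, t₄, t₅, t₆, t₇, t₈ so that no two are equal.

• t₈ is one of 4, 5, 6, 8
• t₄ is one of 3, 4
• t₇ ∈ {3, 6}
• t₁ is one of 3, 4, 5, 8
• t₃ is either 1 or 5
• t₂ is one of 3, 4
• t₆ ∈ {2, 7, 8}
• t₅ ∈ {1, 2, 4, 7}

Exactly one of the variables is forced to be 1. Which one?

t₂ and t₄ between them cover only {3, 4} — a naked pair. Remove those values from t₁, t₅, t₇, t₈.
t₇ must be 6 (only option left). Strike 6 from t₈.
The 2 variables t₁ and t₈ are confined to {5, 8}, which locks those values in; drop them from t₃, t₆.
So 1 goes to t₃.

t₃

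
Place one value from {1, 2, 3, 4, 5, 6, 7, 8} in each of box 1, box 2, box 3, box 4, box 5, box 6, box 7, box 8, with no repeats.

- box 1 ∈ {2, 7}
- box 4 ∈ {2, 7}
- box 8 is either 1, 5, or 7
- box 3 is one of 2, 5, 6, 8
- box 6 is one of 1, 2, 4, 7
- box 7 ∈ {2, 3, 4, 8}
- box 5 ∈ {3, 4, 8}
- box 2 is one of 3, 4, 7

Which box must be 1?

box 6

The 8 variables together cover exactly {1, 2, 3, 4, 5, 6, 7, 8} — 8 values for 8 variables — and 6 appears only in box 3's list, so box 3 = 6.
Among the 7 still-open variables, 5 fits only box 8 (and all 7 values in {1, 2, 3, 4, 5, 7, 8} must be used), so box 8 = 5.
The 6 still-open variables draw from only 6 values {1, 2, 3, 4, 7, 8}, so each is used; only box 6 can be 1, hence box 6 = 1.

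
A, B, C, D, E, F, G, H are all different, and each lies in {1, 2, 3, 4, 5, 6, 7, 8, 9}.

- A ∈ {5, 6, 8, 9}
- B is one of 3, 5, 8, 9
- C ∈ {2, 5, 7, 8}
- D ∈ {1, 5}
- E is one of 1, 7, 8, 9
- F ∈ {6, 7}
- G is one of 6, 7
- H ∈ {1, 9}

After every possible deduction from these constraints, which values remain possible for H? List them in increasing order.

1, 9

The 8 variables together cover exactly {1, 2, 3, 5, 6, 7, 8, 9} — 8 values for 8 variables — and 2 appears only in C's list, so C = 2.
The 7 still-open variables together cover exactly {1, 3, 5, 6, 7, 8, 9} — 7 values for 7 variables — and 3 appears only in B's list, so B = 3.
F and G between them cover only {6, 7} — a naked pair. Remove those values from A, E.
No further eliminations apply; H can still be any of 1, 9.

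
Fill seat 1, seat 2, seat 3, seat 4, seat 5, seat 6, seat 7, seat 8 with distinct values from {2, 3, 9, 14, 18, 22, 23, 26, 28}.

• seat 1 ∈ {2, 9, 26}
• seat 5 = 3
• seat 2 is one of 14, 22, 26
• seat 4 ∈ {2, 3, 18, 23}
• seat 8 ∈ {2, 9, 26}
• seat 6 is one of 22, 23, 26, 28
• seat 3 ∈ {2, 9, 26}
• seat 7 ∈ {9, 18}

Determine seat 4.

23

seat 5 must be 3 (only option left). Remove 3 from seat 4.
The 3 variables seat 1, seat 3, seat 8 are confined to {2, 9, 26}, which locks those values in; drop them from seat 2, seat 4, seat 6, seat 7.
That leaves seat 7 = 18. So seat 4 can't be 18.
So seat 4 = 23.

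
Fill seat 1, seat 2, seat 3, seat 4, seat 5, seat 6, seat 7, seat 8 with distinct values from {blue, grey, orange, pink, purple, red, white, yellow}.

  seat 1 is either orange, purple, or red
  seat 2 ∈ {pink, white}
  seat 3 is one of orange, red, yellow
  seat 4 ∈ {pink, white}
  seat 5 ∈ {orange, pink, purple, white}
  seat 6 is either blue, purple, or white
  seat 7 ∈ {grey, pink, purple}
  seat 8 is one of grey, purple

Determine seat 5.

orange

The 8 variables draw from only 8 values {blue, grey, orange, pink, purple, red, white, yellow}, so each is used; only seat 6 can be blue, hence seat 6 = blue.
The 7 still-open variables draw from only 7 values {grey, orange, pink, purple, red, white, yellow}, so each is used; only seat 3 can be yellow, hence seat 3 = yellow.
The 6 still-open variables draw from only 6 values {grey, orange, pink, purple, red, white}, so each is used; only seat 1 can be red, hence seat 1 = red.
Among the 5 still-open variables, orange fits only seat 5 (and all 5 values in {grey, orange, pink, purple, white} must be used), so seat 5 = orange.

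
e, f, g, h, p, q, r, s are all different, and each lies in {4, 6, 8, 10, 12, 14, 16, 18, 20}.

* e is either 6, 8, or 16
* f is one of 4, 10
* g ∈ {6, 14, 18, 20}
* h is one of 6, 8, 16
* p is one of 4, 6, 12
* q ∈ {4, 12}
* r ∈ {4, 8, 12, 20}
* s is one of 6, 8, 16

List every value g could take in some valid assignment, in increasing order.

e, h, s share exactly the 3 values {6, 8, 16}; by pigeonhole those values go to them, so strike 6, 8, 16 from g, p, r.
The 2 variables p and q are confined to {4, 12}, which locks those values in; drop them from f, r.
That leaves f = 10.
r has just one choice, so r = 20. So g can't be 20.
No further eliminations apply; g can still be any of 14, 18.

14, 18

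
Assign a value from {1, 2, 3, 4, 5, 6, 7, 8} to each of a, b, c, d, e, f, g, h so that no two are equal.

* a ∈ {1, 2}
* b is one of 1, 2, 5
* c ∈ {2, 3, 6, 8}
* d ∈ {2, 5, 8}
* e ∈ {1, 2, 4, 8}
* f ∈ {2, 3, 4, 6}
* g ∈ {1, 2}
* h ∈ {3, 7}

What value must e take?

The 8 variables together cover exactly {1, 2, 3, 4, 5, 6, 7, 8} — 8 values for 8 variables — and 7 appears only in h's list, so h = 7.
a and g between them cover only {1, 2} — a naked pair. Remove those values from b, c, d, e, f.
b has just one choice, so b = 5. Eliminate 5 elsewhere: d.
That leaves d = 8. So c, e can't be 8.
So e = 4.

4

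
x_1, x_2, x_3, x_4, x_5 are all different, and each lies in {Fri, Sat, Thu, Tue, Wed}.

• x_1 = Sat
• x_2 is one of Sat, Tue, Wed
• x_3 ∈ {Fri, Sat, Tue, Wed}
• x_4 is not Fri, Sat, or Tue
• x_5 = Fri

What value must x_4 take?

x_1's domain is down to {Sat}, so x_1 = Sat. Remove Sat from x_2, x_3.
x_5 has just one choice, so x_5 = Fri. So x_3 can't be Fri.
The 3 still-open variables together cover exactly {Thu, Tue, Wed} — 3 values for 3 variables — and Thu appears only in x_4's list, so x_4 = Thu.

Thu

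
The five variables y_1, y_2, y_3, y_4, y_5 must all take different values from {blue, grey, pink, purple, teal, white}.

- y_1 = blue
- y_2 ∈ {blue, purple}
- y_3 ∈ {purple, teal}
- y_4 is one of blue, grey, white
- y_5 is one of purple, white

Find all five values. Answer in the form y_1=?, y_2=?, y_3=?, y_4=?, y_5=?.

y_1 must be blue (only option left). Remove blue from y_2, y_4.
y_2 has just one choice, so y_2 = purple. So y_3, y_5 can't be purple.
y_3's domain is down to {teal}, so y_3 = teal.
y_5 has just one choice, so y_5 = white. Eliminate white elsewhere: y_4.
y_4's domain is down to {grey}, so y_4 = grey.

y_1=blue, y_2=purple, y_3=teal, y_4=grey, y_5=white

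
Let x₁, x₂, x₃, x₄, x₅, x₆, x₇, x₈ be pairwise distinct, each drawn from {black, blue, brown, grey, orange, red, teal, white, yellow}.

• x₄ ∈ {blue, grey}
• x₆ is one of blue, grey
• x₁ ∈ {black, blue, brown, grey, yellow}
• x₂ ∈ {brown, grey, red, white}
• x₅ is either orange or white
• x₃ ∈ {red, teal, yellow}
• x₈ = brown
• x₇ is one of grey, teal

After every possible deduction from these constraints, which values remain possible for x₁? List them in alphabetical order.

x₈'s domain is down to {brown}, so x₈ = brown. Eliminate brown elsewhere: x₁, x₂.
x₄ and x₆ share exactly the 2 values {blue, grey}; by pigeonhole those values go to them, so strike blue, grey from x₁, x₂, x₇.
x₇ must be teal (only option left). Remove teal from x₃.
No further eliminations apply; x₁ can still be any of black, yellow.

black, yellow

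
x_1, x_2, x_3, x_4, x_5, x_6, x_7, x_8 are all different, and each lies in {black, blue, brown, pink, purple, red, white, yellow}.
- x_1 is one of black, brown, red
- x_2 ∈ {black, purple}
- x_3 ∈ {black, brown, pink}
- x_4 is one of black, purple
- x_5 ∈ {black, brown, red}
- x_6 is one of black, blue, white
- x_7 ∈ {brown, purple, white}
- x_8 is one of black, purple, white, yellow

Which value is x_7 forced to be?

The 8 variables together cover exactly {black, blue, brown, pink, purple, red, white, yellow} — 8 values for 8 variables — and blue appears only in x_6's list, so x_6 = blue.
Among the 7 still-open variables, pink fits only x_3 (and all 7 values in {black, brown, pink, purple, red, white, yellow} must be used), so x_3 = pink.
Among the 6 still-open variables, yellow fits only x_8 (and all 6 values in {black, brown, purple, red, white, yellow} must be used), so x_8 = yellow.
The 5 still-open variables draw from only 5 values {black, brown, purple, red, white}, so each is used; only x_7 can be white, hence x_7 = white.

white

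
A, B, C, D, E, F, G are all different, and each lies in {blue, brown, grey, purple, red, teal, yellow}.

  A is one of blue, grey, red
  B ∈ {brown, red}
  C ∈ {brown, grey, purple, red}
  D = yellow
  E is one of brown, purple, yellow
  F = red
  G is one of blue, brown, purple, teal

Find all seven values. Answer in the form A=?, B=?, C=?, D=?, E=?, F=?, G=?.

D's domain is down to {yellow}, so D = yellow. Remove yellow from E.
F must be red (only option left). Strike red from A, B, C.
That leaves B = brown. Remove brown from C, E, G.
E must be purple (only option left). Strike purple from C, G.
C has just one choice, so C = grey. Eliminate grey elsewhere: A.
A must be blue (only option left). Eliminate blue elsewhere: G.
G's domain is down to {teal}, so G = teal.

A=blue, B=brown, C=grey, D=yellow, E=purple, F=red, G=teal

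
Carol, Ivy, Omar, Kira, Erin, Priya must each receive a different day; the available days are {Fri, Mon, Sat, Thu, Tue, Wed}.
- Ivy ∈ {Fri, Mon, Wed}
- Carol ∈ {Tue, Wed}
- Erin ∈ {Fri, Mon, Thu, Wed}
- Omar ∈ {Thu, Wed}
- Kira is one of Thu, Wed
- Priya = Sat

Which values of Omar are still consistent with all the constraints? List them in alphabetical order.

Priya's domain is down to {Sat}, so Priya = Sat.
The 5 still-open variables draw from only 5 values {Fri, Mon, Thu, Tue, Wed}, so each is used; only Carol can be Tue, hence Carol = Tue.
Omar and Kira between them cover only {Thu, Wed} — a naked pair. Remove those values from Ivy, Erin.
No further eliminations apply; Omar can still be any of Thu, Wed.

Thu, Wed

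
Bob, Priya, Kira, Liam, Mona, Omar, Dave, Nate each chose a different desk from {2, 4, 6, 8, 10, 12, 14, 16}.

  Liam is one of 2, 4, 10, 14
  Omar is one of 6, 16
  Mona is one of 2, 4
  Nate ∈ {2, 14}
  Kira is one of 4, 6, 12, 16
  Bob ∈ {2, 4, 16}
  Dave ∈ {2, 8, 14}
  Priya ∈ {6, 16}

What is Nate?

Among the 8 variables, 8 fits only Dave (and all 8 values in {2, 4, 6, 8, 10, 12, 14, 16} must be used), so Dave = 8.
The 7 still-open variables draw from only 7 values {2, 4, 6, 10, 12, 14, 16}, so each is used; only Liam can be 10, hence Liam = 10.
Among the 6 still-open variables, 12 fits only Kira (and all 6 values in {2, 4, 6, 12, 14, 16} must be used), so Kira = 12.
Among the 5 still-open variables, 14 fits only Nate (and all 5 values in {2, 4, 6, 14, 16} must be used), so Nate = 14.

14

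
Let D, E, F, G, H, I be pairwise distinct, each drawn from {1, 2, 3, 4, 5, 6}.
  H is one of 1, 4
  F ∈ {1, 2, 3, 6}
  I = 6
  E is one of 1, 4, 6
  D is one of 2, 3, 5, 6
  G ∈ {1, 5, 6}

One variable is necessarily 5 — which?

G

I's domain is down to {6}, so I = 6. So D, E, F, G can't be 6.
The 2 variables E and H are confined to {1, 4}, which locks those values in; drop them from F, G.
So 5 goes to G.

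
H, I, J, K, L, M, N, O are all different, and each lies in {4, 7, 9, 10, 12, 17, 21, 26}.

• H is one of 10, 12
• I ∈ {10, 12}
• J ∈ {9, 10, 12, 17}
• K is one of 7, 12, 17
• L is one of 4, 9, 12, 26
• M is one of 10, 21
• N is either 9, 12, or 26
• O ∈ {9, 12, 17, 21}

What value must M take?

21

The 8 variables together cover exactly {4, 7, 9, 10, 12, 17, 21, 26} — 8 values for 8 variables — and 4 appears only in L's list, so L = 4.
The 7 still-open variables together cover exactly {7, 9, 10, 12, 17, 21, 26} — 7 values for 7 variables — and 7 appears only in K's list, so K = 7.
The 6 still-open variables together cover exactly {9, 10, 12, 17, 21, 26} — 6 values for 6 variables — and 26 appears only in N's list, so N = 26.
The 2 variables H and I are confined to {10, 12}, which locks those values in; drop them from J, M, O.
So M = 21.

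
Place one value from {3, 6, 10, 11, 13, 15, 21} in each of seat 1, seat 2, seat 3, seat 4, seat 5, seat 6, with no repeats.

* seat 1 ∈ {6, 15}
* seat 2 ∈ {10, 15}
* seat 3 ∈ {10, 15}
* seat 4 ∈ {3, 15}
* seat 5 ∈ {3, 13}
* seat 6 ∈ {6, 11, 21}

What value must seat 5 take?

13

seat 2 and seat 3 share exactly the 2 values {10, 15}; by pigeonhole those values go to them, so strike 10, 15 from seat 1, seat 4.
That leaves seat 1 = 6. So seat 6 can't be 6.
seat 4 must be 3 (only option left). Strike 3 from seat 5.
So seat 5 = 13.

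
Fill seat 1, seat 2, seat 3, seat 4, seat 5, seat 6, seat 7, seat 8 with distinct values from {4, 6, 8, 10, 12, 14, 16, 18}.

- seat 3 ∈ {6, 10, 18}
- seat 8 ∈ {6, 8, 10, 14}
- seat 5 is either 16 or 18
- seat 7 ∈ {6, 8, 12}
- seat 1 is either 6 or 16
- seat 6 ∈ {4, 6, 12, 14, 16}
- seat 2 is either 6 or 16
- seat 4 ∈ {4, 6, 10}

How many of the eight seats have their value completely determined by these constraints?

The 2 variables seat 1 and seat 2 are confined to {6, 16}, which locks those values in; drop them from seat 3, seat 4, seat 5, seat 6, seat 7, seat 8.
That leaves seat 5 = 18. Strike 18 from seat 3.
That leaves seat 3 = 10. So seat 4, seat 8 can't be 10.
seat 4's domain is down to {4}, so seat 4 = 4. Eliminate 4 elsewhere: seat 6.
Determined: seat 3=10, seat 4=4, seat 5=18. The other seats each still have more than one consistent value. That makes 3.

3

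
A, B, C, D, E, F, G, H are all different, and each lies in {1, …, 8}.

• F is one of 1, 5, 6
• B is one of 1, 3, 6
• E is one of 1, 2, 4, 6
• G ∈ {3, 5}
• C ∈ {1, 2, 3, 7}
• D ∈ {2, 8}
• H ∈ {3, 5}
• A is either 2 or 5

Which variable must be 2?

The 8 variables draw from only 8 values {1, 2, 3, 4, 5, 6, 7, 8}, so each is used; only E can be 4, hence E = 4.
The 7 still-open variables together cover exactly {1, 2, 3, 5, 6, 7, 8} — 7 values for 7 variables — and 7 appears only in C's list, so C = 7.
The 6 still-open variables draw from only 6 values {1, 2, 3, 5, 6, 8}, so each is used; only D can be 8, hence D = 8.
The 5 still-open variables draw from only 5 values {1, 2, 3, 5, 6}, so each is used; only A can be 2, hence A = 2.

A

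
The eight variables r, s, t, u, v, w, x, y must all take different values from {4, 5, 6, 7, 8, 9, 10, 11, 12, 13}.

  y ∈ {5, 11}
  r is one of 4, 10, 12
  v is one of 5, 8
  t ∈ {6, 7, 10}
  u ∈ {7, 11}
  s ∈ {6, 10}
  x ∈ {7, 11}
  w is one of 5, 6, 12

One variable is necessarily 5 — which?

y

Among the 8 variables, 4 fits only r (and all 8 values in {4, 5, 6, 7, 8, 10, 11, 12} must be used), so r = 4.
The 7 still-open variables together cover exactly {5, 6, 7, 8, 10, 11, 12} — 7 values for 7 variables — and 8 appears only in v's list, so v = 8.
Among the 6 still-open variables, 12 fits only w (and all 6 values in {5, 6, 7, 10, 11, 12} must be used), so w = 12.
Among the 5 still-open variables, 5 fits only y (and all 5 values in {5, 6, 7, 10, 11} must be used), so y = 5.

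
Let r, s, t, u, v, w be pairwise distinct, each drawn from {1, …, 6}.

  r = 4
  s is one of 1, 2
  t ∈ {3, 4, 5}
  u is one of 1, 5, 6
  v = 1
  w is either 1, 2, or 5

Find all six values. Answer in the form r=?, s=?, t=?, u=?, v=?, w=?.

r=4, s=2, t=3, u=6, v=1, w=5

r has just one choice, so r = 4. So t can't be 4.
v has just one choice, so v = 1. So s, u, w can't be 1.
s must be 2 (only option left). So w can't be 2.
That leaves w = 5. So t, u can't be 5.
That leaves t = 3.
That leaves u = 6.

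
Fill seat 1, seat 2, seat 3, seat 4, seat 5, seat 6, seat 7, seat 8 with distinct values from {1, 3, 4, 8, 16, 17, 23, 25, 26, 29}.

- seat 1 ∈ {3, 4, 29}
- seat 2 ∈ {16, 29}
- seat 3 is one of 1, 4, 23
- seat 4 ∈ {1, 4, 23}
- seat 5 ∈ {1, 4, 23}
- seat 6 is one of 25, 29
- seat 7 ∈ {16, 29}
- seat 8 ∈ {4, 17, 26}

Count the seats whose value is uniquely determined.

seat 2 and seat 7 between them cover only {16, 29} — a naked pair. Remove those values from seat 1, seat 6.
seat 6's domain is down to {25}, so seat 6 = 25.
seat 3, seat 4, seat 5 share exactly the 3 values {1, 4, 23}; by pigeonhole those values go to them, so strike 1, 4, 23 from seat 1, seat 8.
That leaves seat 1 = 3.
Determined: seat 1=3, seat 6=25. The other seats each still have more than one consistent value. That makes 2.

2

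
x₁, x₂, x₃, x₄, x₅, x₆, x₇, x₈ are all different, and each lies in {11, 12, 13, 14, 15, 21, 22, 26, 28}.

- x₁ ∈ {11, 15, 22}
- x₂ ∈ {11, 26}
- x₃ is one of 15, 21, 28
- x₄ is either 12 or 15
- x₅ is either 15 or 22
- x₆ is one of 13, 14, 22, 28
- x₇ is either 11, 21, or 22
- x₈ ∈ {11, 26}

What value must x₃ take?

28

The 2 variables x₂ and x₈ are confined to {11, 26}, which locks those values in; drop them from x₁, x₇.
x₁ and x₅ share exactly the 2 values {15, 22}; by pigeonhole those values go to them, so strike 15, 22 from x₃, x₄, x₆, x₇.
x₄ must be 12 (only option left).
That leaves x₇ = 21. So x₃ can't be 21.
So x₃ = 28.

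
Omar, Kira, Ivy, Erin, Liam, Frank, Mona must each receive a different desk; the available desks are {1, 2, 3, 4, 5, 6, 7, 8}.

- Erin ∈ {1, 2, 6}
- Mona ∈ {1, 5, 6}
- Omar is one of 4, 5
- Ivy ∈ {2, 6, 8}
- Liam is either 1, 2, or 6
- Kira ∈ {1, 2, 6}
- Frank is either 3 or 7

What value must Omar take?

Kira, Erin, Liam share exactly the 3 values {1, 2, 6}; by pigeonhole those values go to them, so strike 1, 2, 6 from Ivy, Mona.
Ivy has just one choice, so Ivy = 8.
Mona's domain is down to {5}, so Mona = 5. Remove 5 from Omar.
So Omar = 4.

4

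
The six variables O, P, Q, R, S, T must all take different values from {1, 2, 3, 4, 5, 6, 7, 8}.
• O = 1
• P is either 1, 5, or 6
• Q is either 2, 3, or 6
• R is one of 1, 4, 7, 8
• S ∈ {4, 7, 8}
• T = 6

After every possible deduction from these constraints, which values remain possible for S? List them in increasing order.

O must be 1 (only option left). Remove 1 from P, R.
T must be 6 (only option left). Eliminate 6 elsewhere: P, Q.
P's domain is down to {5}, so P = 5.
No further eliminations apply; S can still be any of 4, 7, 8.

4, 7, 8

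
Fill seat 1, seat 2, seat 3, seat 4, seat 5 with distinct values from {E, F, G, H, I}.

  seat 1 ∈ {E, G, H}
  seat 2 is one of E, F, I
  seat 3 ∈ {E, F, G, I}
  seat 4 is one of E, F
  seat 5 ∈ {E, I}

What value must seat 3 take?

G

The 5 variables draw from only 5 values {E, F, G, H, I}, so each is used; only seat 1 can be H, hence seat 1 = H.
Among the 4 still-open variables, G fits only seat 3 (and all 4 values in {E, F, G, I} must be used), so seat 3 = G.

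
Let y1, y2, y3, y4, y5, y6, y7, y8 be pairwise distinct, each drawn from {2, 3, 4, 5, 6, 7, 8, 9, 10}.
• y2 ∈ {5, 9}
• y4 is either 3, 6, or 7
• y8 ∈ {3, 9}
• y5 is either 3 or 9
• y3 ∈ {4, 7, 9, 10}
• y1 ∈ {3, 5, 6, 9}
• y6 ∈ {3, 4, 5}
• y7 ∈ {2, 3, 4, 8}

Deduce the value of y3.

The 2 variables y5 and y8 are confined to {3, 9}, which locks those values in; drop them from y1, y2, y3, y4, y6, y7.
y2's domain is down to {5}, so y2 = 5. Eliminate 5 elsewhere: y1, y6.
That leaves y6 = 4. Eliminate 4 elsewhere: y3, y7.
That leaves y1 = 6. So y4 can't be 6.
That leaves y4 = 7. So y3 can't be 7.
So y3 = 10.

10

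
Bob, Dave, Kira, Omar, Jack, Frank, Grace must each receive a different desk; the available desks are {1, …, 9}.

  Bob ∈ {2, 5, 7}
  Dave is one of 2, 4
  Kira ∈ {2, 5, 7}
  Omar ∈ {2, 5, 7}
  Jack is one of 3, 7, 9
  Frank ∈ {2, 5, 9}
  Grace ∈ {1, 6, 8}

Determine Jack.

Bob, Kira, Omar share exactly the 3 values {2, 5, 7}; by pigeonhole those values go to them, so strike 2, 5, 7 from Dave, Jack, Frank.
Dave has just one choice, so Dave = 4.
Frank must be 9 (only option left). So Jack can't be 9.
So Jack = 3.

3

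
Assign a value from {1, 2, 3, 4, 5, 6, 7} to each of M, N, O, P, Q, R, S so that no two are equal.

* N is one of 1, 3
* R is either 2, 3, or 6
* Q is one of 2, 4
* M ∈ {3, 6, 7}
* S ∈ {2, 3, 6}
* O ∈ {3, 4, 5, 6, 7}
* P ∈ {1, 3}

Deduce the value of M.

7

Among the 7 variables, 5 fits only O (and all 7 values in {1, 2, 3, 4, 5, 6, 7} must be used), so O = 5.
The 6 still-open variables draw from only 6 values {1, 2, 3, 4, 6, 7}, so each is used; only Q can be 4, hence Q = 4.
Among the 5 still-open variables, 7 fits only M (and all 5 values in {1, 2, 3, 6, 7} must be used), so M = 7.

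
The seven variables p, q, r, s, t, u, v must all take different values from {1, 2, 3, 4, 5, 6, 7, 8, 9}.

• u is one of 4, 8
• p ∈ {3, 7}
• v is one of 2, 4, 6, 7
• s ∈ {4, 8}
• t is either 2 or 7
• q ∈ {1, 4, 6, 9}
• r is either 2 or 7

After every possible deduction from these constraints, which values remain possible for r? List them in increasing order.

The 2 variables r and t are confined to {2, 7}, which locks those values in; drop them from p, v.
p must be 3 (only option left).
s and u share exactly the 2 values {4, 8}; by pigeonhole those values go to them, so strike 4, 8 from q, v.
That leaves v = 6. Strike 6 from q.
No further eliminations apply; r can still be any of 2, 7.

2, 7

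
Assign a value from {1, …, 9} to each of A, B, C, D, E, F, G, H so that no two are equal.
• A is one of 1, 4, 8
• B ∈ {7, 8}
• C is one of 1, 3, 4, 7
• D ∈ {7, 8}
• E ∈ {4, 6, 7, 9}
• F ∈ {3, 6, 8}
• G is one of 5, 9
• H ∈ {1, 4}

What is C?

3

The 8 variables draw from only 8 values {1, 3, 4, 5, 6, 7, 8, 9}, so each is used; only G can be 5, hence G = 5.
The 7 still-open variables draw from only 7 values {1, 3, 4, 6, 7, 8, 9}, so each is used; only E can be 9, hence E = 9.
The 6 still-open variables draw from only 6 values {1, 3, 4, 6, 7, 8}, so each is used; only F can be 6, hence F = 6.
Among the 5 still-open variables, 3 fits only C (and all 5 values in {1, 3, 4, 7, 8} must be used), so C = 3.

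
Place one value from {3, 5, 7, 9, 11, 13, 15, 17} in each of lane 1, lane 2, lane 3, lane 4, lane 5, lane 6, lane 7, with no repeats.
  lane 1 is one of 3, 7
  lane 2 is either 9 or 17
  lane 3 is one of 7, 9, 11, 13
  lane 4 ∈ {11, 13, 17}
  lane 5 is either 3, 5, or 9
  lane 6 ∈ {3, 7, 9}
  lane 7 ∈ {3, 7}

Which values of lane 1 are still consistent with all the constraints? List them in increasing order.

3, 7

The 7 variables together cover exactly {3, 5, 7, 9, 11, 13, 17} — 7 values for 7 variables — and 5 appears only in lane 5's list, so lane 5 = 5.
The 2 variables lane 1 and lane 7 are confined to {3, 7}, which locks those values in; drop them from lane 3, lane 6.
lane 6's domain is down to {9}, so lane 6 = 9. So lane 2, lane 3 can't be 9.
lane 2 must be 17 (only option left). So lane 4 can't be 17.
No further eliminations apply; lane 1 can still be any of 3, 7.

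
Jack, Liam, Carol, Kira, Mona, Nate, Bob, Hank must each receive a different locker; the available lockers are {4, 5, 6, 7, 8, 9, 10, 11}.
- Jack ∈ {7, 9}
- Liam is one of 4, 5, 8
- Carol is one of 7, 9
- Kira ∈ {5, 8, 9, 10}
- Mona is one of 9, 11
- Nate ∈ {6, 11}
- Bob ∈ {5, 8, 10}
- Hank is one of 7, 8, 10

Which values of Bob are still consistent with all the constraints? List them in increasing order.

The 8 variables together cover exactly {4, 5, 6, 7, 8, 9, 10, 11} — 8 values for 8 variables — and 4 appears only in Liam's list, so Liam = 4.
The 7 still-open variables draw from only 7 values {5, 6, 7, 8, 9, 10, 11}, so each is used; only Nate can be 6, hence Nate = 6.
The 6 still-open variables together cover exactly {5, 7, 8, 9, 10, 11} — 6 values for 6 variables — and 11 appears only in Mona's list, so Mona = 11.
Jack and Carol share exactly the 2 values {7, 9}; by pigeonhole those values go to them, so strike 7, 9 from Kira, Hank.
No further eliminations apply; Bob can still be any of 5, 8, 10.

5, 8, 10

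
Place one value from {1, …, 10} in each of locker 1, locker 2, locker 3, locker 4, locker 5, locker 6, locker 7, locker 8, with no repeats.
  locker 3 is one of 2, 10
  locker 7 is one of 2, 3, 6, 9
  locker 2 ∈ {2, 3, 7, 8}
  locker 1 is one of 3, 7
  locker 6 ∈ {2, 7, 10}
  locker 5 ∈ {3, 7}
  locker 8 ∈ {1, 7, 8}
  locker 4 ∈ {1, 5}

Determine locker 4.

5

locker 1 and locker 5 share exactly the 2 values {3, 7}; by pigeonhole those values go to them, so strike 3, 7 from locker 2, locker 6, locker 7, locker 8.
The 2 variables locker 3 and locker 6 are confined to {2, 10}, which locks those values in; drop them from locker 2, locker 7.
locker 2 has just one choice, so locker 2 = 8. Eliminate 8 elsewhere: locker 8.
locker 8 has just one choice, so locker 8 = 1. Remove 1 from locker 4.
So locker 4 = 5.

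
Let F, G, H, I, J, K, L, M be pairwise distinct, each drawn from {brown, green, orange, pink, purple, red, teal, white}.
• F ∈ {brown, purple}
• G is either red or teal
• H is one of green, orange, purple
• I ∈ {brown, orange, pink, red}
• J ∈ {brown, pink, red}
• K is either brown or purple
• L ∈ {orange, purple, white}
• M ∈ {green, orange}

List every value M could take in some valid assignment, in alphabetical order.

green, orange

The 8 variables together cover exactly {brown, green, orange, pink, purple, red, teal, white} — 8 values for 8 variables — and teal appears only in G's list, so G = teal.
Among the 7 still-open variables, white fits only L (and all 7 values in {brown, green, orange, pink, purple, red, white} must be used), so L = white.
The 2 variables F and K are confined to {brown, purple}, which locks those values in; drop them from H, I, J.
H and M between them cover only {green, orange} — a naked pair. Remove those values from I.
No further eliminations apply; M can still be any of green, orange.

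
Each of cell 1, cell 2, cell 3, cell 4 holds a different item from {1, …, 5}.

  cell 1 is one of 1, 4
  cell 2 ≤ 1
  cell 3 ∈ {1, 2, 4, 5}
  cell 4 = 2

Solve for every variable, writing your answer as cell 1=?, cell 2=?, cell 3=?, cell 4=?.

cell 1=4, cell 2=1, cell 3=5, cell 4=2

cell 2 must be 1 (only option left). Eliminate 1 elsewhere: cell 1, cell 3.
cell 4 has just one choice, so cell 4 = 2. Strike 2 from cell 3.
cell 1 has just one choice, so cell 1 = 4. Strike 4 from cell 3.
That leaves cell 3 = 5.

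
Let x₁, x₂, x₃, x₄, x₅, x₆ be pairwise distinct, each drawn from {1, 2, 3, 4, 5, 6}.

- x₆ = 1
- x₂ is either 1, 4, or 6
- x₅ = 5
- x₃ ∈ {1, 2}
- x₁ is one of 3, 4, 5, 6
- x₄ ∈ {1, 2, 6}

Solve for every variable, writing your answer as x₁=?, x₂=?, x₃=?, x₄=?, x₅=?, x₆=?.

x₅'s domain is down to {5}, so x₅ = 5. So x₁ can't be 5.
x₆ has just one choice, so x₆ = 1. So x₂, x₃, x₄ can't be 1.
x₃ must be 2 (only option left). Eliminate 2 elsewhere: x₄.
x₄'s domain is down to {6}, so x₄ = 6. So x₁, x₂ can't be 6.
x₂ has just one choice, so x₂ = 4. So x₁ can't be 4.
That leaves x₁ = 3.

x₁=3, x₂=4, x₃=2, x₄=6, x₅=5, x₆=1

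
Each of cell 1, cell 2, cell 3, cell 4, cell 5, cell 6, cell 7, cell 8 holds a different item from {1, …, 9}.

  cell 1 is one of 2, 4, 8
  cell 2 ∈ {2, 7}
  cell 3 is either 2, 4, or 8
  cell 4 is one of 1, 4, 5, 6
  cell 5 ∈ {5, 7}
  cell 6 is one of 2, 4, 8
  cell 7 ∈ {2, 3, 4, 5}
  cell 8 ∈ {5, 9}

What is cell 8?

cell 1, cell 3, cell 6 between them cover only {2, 4, 8} — a naked triple. Remove those values from cell 2, cell 4, cell 7.
cell 2 must be 7 (only option left). Strike 7 from cell 5.
cell 5 must be 5 (only option left). Remove 5 from cell 4, cell 7, cell 8.
So cell 8 = 9.

9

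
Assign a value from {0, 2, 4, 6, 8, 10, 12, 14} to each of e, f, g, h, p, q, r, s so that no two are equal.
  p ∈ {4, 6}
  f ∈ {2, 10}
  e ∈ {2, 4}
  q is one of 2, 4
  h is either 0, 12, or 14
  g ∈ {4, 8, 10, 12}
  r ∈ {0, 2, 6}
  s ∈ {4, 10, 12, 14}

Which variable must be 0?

Among the 8 variables, 8 fits only g (and all 8 values in {0, 2, 4, 6, 8, 10, 12, 14} must be used), so g = 8.
The 2 variables e and q are confined to {2, 4}, which locks those values in; drop them from f, p, r, s.
That leaves f = 10. Eliminate 10 elsewhere: s.
p's domain is down to {6}, so p = 6. Remove 6 from r.
So 0 goes to r.

r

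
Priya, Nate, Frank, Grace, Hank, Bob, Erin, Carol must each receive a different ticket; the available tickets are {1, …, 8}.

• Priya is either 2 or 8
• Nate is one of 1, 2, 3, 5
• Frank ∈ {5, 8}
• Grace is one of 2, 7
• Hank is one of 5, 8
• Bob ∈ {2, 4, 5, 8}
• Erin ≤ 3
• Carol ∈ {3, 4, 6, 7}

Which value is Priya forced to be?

The 8 variables draw from only 8 values {1, 2, 3, 4, 5, 6, 7, 8}, so each is used; only Carol can be 6, hence Carol = 6.
The 7 still-open variables together cover exactly {1, 2, 3, 4, 5, 7, 8} — 7 values for 7 variables — and 4 appears only in Bob's list, so Bob = 4.
The 6 still-open variables together cover exactly {1, 2, 3, 5, 7, 8} — 6 values for 6 variables — and 7 appears only in Grace's list, so Grace = 7.
The 2 variables Frank and Hank are confined to {5, 8}, which locks those values in; drop them from Priya, Nate.
So Priya = 2.

2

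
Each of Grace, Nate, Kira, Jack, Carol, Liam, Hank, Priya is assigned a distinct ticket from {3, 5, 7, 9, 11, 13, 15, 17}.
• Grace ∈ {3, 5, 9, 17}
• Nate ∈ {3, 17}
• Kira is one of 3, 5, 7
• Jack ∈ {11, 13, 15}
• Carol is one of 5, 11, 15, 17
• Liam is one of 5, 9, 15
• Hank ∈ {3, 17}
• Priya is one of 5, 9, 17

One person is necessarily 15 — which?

Among the 8 variables, 7 fits only Kira (and all 8 values in {3, 5, 7, 9, 11, 13, 15, 17} must be used), so Kira = 7.
The 7 still-open variables draw from only 7 values {3, 5, 9, 11, 13, 15, 17}, so each is used; only Jack can be 13, hence Jack = 13.
The 6 still-open variables draw from only 6 values {3, 5, 9, 11, 15, 17}, so each is used; only Carol can be 11, hence Carol = 11.
Among the 5 still-open variables, 15 fits only Liam (and all 5 values in {3, 5, 9, 15, 17} must be used), so Liam = 15.

Liam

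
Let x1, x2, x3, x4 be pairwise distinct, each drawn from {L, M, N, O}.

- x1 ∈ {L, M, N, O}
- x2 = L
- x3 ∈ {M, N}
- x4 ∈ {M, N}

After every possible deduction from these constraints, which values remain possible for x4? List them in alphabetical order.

x2's domain is down to {L}, so x2 = L. Eliminate L elsewhere: x1.
The 3 still-open variables draw from only 3 values {M, N, O}, so each is used; only x1 can be O, hence x1 = O.
No further eliminations apply; x4 can still be any of M, N.

M, N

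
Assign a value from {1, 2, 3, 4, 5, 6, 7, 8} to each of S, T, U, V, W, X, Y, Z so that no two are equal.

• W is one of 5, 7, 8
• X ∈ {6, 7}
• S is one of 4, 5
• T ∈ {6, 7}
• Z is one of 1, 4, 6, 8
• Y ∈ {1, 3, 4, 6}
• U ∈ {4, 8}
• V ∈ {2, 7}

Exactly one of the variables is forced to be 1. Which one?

Z

The 8 variables together cover exactly {1, 2, 3, 4, 5, 6, 7, 8} — 8 values for 8 variables — and 2 appears only in V's list, so V = 2.
Among the 7 still-open variables, 3 fits only Y (and all 7 values in {1, 3, 4, 5, 6, 7, 8} must be used), so Y = 3.
The 6 still-open variables together cover exactly {1, 4, 5, 6, 7, 8} — 6 values for 6 variables — and 1 appears only in Z's list, so Z = 1.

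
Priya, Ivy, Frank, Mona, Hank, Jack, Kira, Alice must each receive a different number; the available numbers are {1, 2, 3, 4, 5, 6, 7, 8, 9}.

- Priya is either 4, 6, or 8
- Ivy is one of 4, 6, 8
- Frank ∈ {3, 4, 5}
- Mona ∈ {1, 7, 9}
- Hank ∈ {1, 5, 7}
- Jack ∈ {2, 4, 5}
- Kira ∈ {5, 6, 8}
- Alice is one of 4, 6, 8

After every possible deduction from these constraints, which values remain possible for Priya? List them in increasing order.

The 3 variables Priya, Ivy, Alice are confined to {4, 6, 8}, which locks those values in; drop them from Frank, Jack, Kira.
Kira must be 5 (only option left). Strike 5 from Frank, Hank, Jack.
Frank has just one choice, so Frank = 3.
Jack has just one choice, so Jack = 2.
No further eliminations apply; Priya can still be any of 4, 6, 8.

4, 6, 8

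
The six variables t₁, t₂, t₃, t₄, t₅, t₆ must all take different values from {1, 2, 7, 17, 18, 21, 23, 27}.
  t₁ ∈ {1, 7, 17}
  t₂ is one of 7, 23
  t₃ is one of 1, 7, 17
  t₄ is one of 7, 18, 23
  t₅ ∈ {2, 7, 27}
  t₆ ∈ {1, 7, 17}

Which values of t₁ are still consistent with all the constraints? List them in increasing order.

t₁, t₃, t₆ share exactly the 3 values {1, 7, 17}; by pigeonhole those values go to them, so strike 1, 7, 17 from t₂, t₄, t₅.
That leaves t₂ = 23. Remove 23 from t₄.
That leaves t₄ = 18.
No further eliminations apply; t₁ can still be any of 1, 7, 17.

1, 7, 17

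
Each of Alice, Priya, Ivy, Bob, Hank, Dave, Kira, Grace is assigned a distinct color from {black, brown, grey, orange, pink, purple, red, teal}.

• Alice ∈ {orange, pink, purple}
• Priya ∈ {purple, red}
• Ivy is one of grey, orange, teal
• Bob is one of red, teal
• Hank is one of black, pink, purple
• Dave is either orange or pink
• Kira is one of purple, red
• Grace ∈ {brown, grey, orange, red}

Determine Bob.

teal

The 8 variables draw from only 8 values {black, brown, grey, orange, pink, purple, red, teal}, so each is used; only Hank can be black, hence Hank = black.
The 7 still-open variables draw from only 7 values {brown, grey, orange, pink, purple, red, teal}, so each is used; only Grace can be brown, hence Grace = brown.
The 6 still-open variables together cover exactly {grey, orange, pink, purple, red, teal} — 6 values for 6 variables — and grey appears only in Ivy's list, so Ivy = grey.
Among the 5 still-open variables, teal fits only Bob (and all 5 values in {orange, pink, purple, red, teal} must be used), so Bob = teal.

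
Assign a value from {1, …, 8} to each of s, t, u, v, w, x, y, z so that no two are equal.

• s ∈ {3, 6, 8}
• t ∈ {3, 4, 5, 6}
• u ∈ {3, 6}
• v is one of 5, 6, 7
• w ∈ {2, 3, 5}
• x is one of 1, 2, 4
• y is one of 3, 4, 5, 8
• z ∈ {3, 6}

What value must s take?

Among the 8 variables, 1 fits only x (and all 8 values in {1, 2, 3, 4, 5, 6, 7, 8} must be used), so x = 1.
The 7 still-open variables together cover exactly {2, 3, 4, 5, 6, 7, 8} — 7 values for 7 variables — and 2 appears only in w's list, so w = 2.
The 6 still-open variables draw from only 6 values {3, 4, 5, 6, 7, 8}, so each is used; only v can be 7, hence v = 7.
The 2 variables u and z are confined to {3, 6}, which locks those values in; drop them from s, t, y.
So s = 8.

8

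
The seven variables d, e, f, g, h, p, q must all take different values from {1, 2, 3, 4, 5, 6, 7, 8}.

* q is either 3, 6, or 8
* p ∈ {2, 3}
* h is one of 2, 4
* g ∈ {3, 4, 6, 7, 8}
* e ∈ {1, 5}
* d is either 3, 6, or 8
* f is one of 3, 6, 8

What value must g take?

d, f, q share exactly the 3 values {3, 6, 8}; by pigeonhole those values go to them, so strike 3, 6, 8 from g, p.
p has just one choice, so p = 2. Remove 2 from h.
h must be 4 (only option left). Remove 4 from g.
So g = 7.

7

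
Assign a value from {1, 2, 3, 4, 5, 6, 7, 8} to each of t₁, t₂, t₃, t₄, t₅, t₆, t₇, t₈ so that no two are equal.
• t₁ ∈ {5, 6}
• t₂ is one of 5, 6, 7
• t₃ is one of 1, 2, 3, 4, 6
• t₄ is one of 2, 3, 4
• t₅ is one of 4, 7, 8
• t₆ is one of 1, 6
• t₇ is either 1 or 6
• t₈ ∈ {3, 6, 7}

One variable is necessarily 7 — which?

The 8 variables draw from only 8 values {1, 2, 3, 4, 5, 6, 7, 8}, so each is used; only t₅ can be 8, hence t₅ = 8.
The 2 variables t₆ and t₇ are confined to {1, 6}, which locks those values in; drop them from t₁, t₂, t₃, t₈.
t₁ must be 5 (only option left). Remove 5 from t₂.
So 7 goes to t₂.

t₂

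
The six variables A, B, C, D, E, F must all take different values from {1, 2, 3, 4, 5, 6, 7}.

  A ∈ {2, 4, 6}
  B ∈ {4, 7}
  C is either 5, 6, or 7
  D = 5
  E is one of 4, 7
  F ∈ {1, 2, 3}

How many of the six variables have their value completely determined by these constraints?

3

D's domain is down to {5}, so D = 5. Remove 5 from C.
The 2 variables B and E are confined to {4, 7}, which locks those values in; drop them from A, C.
That leaves C = 6. So A can't be 6.
A must be 2 (only option left). Eliminate 2 elsewhere: F.
Determined: A=2, C=6, D=5. The other variables each still have more than one consistent value. That makes 3.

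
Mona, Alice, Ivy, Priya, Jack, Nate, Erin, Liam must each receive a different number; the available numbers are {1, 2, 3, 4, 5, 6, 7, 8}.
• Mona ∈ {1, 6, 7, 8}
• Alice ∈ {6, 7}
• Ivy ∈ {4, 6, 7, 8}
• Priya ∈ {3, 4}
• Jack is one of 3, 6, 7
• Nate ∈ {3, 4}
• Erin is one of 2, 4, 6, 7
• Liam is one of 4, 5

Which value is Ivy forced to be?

8

Among the 8 variables, 1 fits only Mona (and all 8 values in {1, 2, 3, 4, 5, 6, 7, 8} must be used), so Mona = 1.
Among the 7 still-open variables, 2 fits only Erin (and all 7 values in {2, 3, 4, 5, 6, 7, 8} must be used), so Erin = 2.
Among the 6 still-open variables, 5 fits only Liam (and all 6 values in {3, 4, 5, 6, 7, 8} must be used), so Liam = 5.
The 5 still-open variables together cover exactly {3, 4, 6, 7, 8} — 5 values for 5 variables — and 8 appears only in Ivy's list, so Ivy = 8.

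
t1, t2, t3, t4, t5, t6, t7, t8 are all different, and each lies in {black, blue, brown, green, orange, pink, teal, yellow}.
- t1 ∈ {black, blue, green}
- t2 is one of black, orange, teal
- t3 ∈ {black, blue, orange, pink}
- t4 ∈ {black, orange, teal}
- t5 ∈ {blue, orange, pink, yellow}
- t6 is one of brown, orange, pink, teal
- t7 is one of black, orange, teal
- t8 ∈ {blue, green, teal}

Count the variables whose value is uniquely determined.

The 8 variables together cover exactly {black, blue, brown, green, orange, pink, teal, yellow} — 8 values for 8 variables — and brown appears only in t6's list, so t6 = brown.
Among the 7 still-open variables, yellow fits only t5 (and all 7 values in {black, blue, green, orange, pink, teal, yellow} must be used), so t5 = yellow.
The 6 still-open variables draw from only 6 values {black, blue, green, orange, pink, teal}, so each is used; only t3 can be pink, hence t3 = pink.
t2, t4, t7 share exactly the 3 values {black, orange, teal}; by pigeonhole those values go to them, so strike black, orange, teal from t1, t8.
Determined: t3=pink, t5=yellow, t6=brown. The other variables each still have more than one consistent value. That makes 3.

3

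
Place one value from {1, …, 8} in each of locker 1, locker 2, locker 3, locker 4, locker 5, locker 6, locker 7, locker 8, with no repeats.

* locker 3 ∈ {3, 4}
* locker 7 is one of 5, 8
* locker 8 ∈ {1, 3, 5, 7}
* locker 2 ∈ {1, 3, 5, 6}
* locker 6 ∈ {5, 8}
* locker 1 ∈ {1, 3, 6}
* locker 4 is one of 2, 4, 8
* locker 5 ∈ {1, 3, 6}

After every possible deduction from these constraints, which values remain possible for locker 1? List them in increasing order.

1, 3, 6

Among the 8 variables, 2 fits only locker 4 (and all 8 values in {1, 2, 3, 4, 5, 6, 7, 8} must be used), so locker 4 = 2.
The 7 still-open variables draw from only 7 values {1, 3, 4, 5, 6, 7, 8}, so each is used; only locker 3 can be 4, hence locker 3 = 4.
The 6 still-open variables draw from only 6 values {1, 3, 5, 6, 7, 8}, so each is used; only locker 8 can be 7, hence locker 8 = 7.
locker 6 and locker 7 share exactly the 2 values {5, 8}; by pigeonhole those values go to them, so strike 5, 8 from locker 2.
No further eliminations apply; locker 1 can still be any of 1, 3, 6.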